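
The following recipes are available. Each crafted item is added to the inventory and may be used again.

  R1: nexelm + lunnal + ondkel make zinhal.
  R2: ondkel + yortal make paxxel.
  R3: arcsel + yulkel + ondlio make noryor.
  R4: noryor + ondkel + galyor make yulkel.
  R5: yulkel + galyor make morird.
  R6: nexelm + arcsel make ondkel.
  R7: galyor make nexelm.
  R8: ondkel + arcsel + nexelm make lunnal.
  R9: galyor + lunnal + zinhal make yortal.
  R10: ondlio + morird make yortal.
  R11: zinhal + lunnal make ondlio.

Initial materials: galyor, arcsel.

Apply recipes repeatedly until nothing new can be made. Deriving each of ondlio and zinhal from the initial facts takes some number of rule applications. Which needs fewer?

zinhal

zinhal: Using R7, galyor makes nexelm. nexelm + arcsel → ondkel (R6). ondkel + arcsel + nexelm → lunnal (R8). nexelm + lunnal + ondkel → zinhal (R1). [4 rule applications]
ondlio: galyor → nexelm (R7). Using R6, nexelm and arcsel make ondkel. ondkel + arcsel + nexelm → lunnal (R8). nexelm + lunnal + ondkel → zinhal (R1). zinhal + lunnal → ondlio (R11). [5 rule applications]
zinhal needs fewer.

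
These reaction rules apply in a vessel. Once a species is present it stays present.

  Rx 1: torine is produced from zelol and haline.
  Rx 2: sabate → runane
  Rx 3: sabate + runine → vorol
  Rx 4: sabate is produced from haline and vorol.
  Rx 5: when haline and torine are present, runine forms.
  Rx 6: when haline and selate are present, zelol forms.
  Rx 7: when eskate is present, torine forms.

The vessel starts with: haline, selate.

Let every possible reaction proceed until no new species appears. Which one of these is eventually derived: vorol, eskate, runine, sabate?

runine

haline and selate present → zelol forms (Rx 6).
zelol and haline present → torine forms (Rx 1).
haline and torine present → runine forms (Rx 5).
sabate would need haline and vorol (Rx 4), but vorol never forms. vorol would need sabate and runine (Rx 3), but sabate never forms. No rule produces eskate, and it is not given.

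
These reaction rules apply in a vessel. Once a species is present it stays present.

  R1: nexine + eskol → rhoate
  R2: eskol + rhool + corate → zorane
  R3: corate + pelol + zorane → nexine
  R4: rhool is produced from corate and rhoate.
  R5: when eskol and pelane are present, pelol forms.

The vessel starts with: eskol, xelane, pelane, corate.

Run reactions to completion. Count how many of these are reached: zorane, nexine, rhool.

0

zorane would need eskol, rhool, and corate (R2), but rhool never forms.
nexine would need corate, pelol, and zorane (R3), but zorane never forms.
rhool would need corate and rhoate (R4), but rhoate never forms.
None of the 3 are reached.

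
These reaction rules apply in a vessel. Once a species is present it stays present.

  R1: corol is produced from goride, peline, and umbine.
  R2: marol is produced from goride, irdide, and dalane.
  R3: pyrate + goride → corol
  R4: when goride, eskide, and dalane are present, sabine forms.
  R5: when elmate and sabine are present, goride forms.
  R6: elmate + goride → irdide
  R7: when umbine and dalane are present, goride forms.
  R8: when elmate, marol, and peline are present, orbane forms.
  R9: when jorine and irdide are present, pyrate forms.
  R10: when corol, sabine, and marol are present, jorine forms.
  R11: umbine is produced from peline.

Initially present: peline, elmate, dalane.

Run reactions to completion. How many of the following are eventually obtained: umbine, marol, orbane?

peline present → umbine forms (R11).
umbine and dalane present → goride forms (R7).
elmate and goride present → irdide forms (R6).
goride, irdide, and dalane present → marol forms (R2).
elmate, marol, and peline present → orbane forms (R8).
umbine: reached.
marol: reached.
orbane: reached.
All 3 are reached.

3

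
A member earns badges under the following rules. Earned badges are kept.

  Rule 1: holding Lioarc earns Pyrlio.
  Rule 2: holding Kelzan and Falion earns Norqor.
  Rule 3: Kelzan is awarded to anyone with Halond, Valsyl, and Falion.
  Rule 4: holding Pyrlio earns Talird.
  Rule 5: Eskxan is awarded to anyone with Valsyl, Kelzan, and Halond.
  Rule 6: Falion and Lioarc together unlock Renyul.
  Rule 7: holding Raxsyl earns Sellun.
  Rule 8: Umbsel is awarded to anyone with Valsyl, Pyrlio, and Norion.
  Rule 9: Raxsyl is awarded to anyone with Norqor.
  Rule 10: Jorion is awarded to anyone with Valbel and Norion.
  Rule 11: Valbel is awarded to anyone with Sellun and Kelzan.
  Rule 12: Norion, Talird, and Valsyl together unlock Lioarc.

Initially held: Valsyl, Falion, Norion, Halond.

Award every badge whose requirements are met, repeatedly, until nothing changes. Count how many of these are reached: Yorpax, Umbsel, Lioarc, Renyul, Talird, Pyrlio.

0

No rule produces Yorpax, and it is not given.
Umbsel would need Valsyl, Pyrlio, and Norion (Rule 8), but Pyrlio is never earned.
Lioarc would need Norion, Talird, and Valsyl (Rule 12), but Talird is never earned.
Renyul would need Falion and Lioarc (Rule 6), but Lioarc is never earned.
Talird would need Pyrlio (Rule 4), but Pyrlio is never earned.
Pyrlio would need Lioarc (Rule 1), but Lioarc is never earned.
None of the 6 are reached.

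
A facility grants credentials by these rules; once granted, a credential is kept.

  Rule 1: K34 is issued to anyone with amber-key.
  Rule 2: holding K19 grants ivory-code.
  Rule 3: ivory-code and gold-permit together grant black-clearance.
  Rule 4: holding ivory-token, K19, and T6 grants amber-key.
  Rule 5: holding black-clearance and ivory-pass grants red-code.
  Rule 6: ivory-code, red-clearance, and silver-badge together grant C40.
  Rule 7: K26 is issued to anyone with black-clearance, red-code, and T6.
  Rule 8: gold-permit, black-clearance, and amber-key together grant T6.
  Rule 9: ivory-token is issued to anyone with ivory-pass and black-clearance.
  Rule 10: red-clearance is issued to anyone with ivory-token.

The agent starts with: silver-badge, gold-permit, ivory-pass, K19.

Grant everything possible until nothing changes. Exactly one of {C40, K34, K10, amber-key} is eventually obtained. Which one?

C40

Holding K19 grants ivory-code (Rule 2).
Holding ivory-code and gold-permit grants black-clearance (Rule 3).
Holding ivory-pass and black-clearance grants ivory-token (Rule 9).
Holding ivory-token grants red-clearance (Rule 10).
Holding ivory-code, red-clearance, and silver-badge grants C40 (Rule 6).
amber-key would need ivory-token, K19, and T6 (Rule 4), but T6 is never granted. No rule produces K10, and it is not given. K34 would need amber-key (Rule 1), but amber-key is never granted.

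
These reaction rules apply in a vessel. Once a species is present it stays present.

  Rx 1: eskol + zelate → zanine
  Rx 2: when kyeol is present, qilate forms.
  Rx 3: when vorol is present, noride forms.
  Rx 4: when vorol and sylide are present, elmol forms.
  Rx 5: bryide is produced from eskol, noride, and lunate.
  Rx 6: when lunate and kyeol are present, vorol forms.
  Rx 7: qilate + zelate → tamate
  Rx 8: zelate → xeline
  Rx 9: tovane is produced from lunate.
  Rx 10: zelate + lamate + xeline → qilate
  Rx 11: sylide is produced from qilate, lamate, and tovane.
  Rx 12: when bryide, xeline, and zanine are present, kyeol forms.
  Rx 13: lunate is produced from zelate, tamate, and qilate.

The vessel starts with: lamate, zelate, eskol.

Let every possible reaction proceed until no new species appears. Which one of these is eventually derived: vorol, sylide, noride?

sylide

zelate present → xeline forms (Rx 8).
zelate, lamate, and xeline present → qilate forms (Rx 10).
qilate and zelate present → tamate forms (Rx 7).
zelate, tamate, and qilate present → lunate forms (Rx 13).
lunate present → tovane forms (Rx 9).
qilate, lamate, and tovane present → sylide forms (Rx 11).
noride would need vorol (Rx 3), but vorol never forms. vorol would need lunate and kyeol (Rx 6), but kyeol never forms.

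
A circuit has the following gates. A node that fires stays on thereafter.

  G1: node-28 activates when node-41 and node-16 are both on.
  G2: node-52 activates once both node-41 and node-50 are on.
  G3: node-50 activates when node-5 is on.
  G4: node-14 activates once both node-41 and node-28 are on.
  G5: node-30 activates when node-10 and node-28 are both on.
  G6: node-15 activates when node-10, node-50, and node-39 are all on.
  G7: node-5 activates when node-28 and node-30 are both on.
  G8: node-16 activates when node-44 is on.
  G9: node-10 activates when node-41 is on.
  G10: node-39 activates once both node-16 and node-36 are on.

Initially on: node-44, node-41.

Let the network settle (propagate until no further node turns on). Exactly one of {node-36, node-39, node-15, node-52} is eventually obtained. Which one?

node-52

G9: node-41 on → node-10 on.
G8: node-44 on → node-16 on.
node-41 and node-16 are on, so node-28 activates (G1).
node-10 and node-28 are on, so node-30 activates (G5).
node-28 and node-30 are on, so node-5 activates (G7).
G3: node-5 on → node-50 on.
G2: node-41 and node-50 on → node-52 on.
node-15 would need node-10, node-50, and node-39 (G6), but node-39 never turns on. No rule produces node-36, and it is not given. node-39 would need node-16 and node-36 (G10), but node-36 never turns on.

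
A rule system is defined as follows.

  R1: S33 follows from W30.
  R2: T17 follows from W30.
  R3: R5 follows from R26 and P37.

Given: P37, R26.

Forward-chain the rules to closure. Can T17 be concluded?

T17 would need W30 (R2), but W30 is never established.

No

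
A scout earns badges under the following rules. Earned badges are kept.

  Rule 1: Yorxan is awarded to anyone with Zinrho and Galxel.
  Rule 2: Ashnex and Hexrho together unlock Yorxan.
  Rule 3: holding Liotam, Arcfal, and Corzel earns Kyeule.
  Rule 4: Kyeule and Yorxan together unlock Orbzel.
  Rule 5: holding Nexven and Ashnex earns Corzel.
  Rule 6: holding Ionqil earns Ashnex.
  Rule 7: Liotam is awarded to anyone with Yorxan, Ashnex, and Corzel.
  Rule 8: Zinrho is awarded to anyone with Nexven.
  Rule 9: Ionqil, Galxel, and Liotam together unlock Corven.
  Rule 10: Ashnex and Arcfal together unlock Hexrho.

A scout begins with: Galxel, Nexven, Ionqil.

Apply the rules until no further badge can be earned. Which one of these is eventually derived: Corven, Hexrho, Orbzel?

Corven

With Ionqil, Ashnex is earned (Rule 6).
With Nexven, Zinrho is earned (Rule 8).
With Zinrho and Galxel, Yorxan is earned (Rule 1).
With Nexven and Ashnex, Corzel is earned (Rule 5).
With Yorxan, Ashnex, and Corzel, Liotam is earned (Rule 7).
With Ionqil, Galxel, and Liotam, Corven is earned (Rule 9).
Orbzel would need Kyeule and Yorxan (Rule 4), but Kyeule is never earned. Hexrho would need Ashnex and Arcfal (Rule 10), but Arcfal is never earned.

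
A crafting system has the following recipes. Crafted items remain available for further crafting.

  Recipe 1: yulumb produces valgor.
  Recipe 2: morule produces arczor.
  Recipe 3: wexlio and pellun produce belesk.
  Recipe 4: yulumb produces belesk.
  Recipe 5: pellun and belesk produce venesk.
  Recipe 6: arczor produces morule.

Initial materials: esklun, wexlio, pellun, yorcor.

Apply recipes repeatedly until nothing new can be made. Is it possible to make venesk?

Yes

wexlio and pellun → belesk (Recipe 3).
pellun and belesk → venesk (Recipe 5).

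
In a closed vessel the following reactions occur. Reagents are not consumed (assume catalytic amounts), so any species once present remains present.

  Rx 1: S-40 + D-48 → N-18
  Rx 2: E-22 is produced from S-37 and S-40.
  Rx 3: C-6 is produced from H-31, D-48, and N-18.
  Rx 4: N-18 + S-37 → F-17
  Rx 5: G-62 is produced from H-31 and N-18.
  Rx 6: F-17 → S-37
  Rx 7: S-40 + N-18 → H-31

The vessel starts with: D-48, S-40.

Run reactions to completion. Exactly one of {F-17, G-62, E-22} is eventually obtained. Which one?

S-40 and D-48 present → N-18 forms (Rx 1).
S-40 and N-18 present → H-31 forms (Rx 7).
H-31 and N-18 present → G-62 forms (Rx 5).
F-17 would need N-18 and S-37 (Rx 4), but S-37 never forms. E-22 would need S-37 and S-40 (Rx 2), but S-37 never forms.

G-62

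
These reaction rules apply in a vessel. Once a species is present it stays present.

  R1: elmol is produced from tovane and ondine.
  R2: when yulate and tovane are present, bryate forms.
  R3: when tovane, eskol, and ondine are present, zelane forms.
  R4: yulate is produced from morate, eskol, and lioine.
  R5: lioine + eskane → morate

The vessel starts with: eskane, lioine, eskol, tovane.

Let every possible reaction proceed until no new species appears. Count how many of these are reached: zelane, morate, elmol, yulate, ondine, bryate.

lioine and eskane present → morate forms (R5).
morate, eskol, and lioine present → yulate forms (R4).
yulate and tovane present → bryate forms (R2).
zelane would need tovane, eskol, and ondine (R3), but ondine never forms.
morate: reached.
elmol would need tovane and ondine (R1), but ondine never forms.
yulate: reached.
No rule produces ondine, and it is not given.
bryate: reached.
Reached: morate, yulate, and bryate — 3 of the 6.

3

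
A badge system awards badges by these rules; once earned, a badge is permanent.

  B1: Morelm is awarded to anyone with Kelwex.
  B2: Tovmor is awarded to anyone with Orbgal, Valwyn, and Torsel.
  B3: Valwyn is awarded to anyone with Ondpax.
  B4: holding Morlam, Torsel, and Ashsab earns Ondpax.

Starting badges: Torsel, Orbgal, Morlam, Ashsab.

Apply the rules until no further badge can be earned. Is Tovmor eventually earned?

With Morlam, Torsel, and Ashsab, Ondpax is earned (B4).
With Ondpax, Valwyn is earned (B3).
With Orbgal, Valwyn, and Torsel, Tovmor is earned (B2).

Yes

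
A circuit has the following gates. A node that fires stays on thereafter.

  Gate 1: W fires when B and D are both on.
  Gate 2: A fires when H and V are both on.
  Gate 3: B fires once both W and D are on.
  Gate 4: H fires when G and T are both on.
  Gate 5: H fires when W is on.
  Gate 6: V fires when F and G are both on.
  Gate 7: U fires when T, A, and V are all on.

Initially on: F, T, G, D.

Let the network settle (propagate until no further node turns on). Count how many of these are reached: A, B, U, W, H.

3

G and T are on, so H fires (Gate 4).
F and G are on, so V fires (Gate 6).
Gate 2: H and V on → A on.
T, A, and V are on, so U fires (Gate 7).
A: reached.
B would need W and D (Gate 3), but W never turns on.
U: reached.
W would need B and D (Gate 1), but B never turns on.
H: reached.
Reached: A, U, and H — 3 of the 5.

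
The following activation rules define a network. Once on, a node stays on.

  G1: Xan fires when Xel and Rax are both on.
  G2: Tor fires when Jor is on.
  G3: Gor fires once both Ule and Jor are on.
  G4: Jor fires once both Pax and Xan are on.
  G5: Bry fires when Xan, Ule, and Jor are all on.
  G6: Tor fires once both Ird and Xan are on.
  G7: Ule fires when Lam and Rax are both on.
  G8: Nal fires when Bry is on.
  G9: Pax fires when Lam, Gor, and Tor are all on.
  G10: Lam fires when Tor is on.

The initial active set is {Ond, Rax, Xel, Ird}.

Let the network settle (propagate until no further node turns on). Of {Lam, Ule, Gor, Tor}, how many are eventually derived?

3

G1: Xel and Rax on → Xan on.
G6: Ird and Xan on → Tor on.
G10: Tor on → Lam on.
G7: Lam and Rax on → Ule on.
Lam: reached.
Ule: reached.
Gor would need Ule and Jor (G3), but Jor never turns on.
Tor: reached.
Reached: Lam, Ule, and Tor — 3 of the 4.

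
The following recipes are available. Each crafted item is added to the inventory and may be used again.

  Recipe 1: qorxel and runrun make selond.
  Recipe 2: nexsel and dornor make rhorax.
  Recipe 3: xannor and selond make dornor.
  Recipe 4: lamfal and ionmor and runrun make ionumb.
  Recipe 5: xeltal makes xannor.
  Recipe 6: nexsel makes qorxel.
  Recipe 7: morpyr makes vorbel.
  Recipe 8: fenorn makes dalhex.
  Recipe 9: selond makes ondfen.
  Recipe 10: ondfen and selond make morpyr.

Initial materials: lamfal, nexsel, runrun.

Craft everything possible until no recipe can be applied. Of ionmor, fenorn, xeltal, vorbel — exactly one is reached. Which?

vorbel

Using Recipe 6, nexsel makes qorxel.
qorxel and runrun → selond (Recipe 1).
selond → ondfen (Recipe 9).
Using Recipe 10, ondfen and selond make morpyr.
Using Recipe 7, morpyr makes vorbel.
No rule produces xeltal, and it is not given. No rule produces fenorn, and it is not given. No rule produces ionmor, and it is not given.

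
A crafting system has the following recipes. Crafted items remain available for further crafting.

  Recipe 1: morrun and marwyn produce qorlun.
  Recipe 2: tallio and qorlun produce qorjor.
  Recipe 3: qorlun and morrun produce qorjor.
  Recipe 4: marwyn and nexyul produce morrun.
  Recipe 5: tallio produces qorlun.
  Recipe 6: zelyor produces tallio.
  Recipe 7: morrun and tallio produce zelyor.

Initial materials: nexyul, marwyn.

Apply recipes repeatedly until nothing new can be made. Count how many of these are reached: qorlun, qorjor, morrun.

Using Recipe 4, marwyn and nexyul make morrun.
morrun and marwyn → qorlun (Recipe 1).
Using Recipe 3, qorlun and morrun make qorjor.
qorlun: reached.
qorjor: reached.
morrun: reached.
All 3 are reached.

3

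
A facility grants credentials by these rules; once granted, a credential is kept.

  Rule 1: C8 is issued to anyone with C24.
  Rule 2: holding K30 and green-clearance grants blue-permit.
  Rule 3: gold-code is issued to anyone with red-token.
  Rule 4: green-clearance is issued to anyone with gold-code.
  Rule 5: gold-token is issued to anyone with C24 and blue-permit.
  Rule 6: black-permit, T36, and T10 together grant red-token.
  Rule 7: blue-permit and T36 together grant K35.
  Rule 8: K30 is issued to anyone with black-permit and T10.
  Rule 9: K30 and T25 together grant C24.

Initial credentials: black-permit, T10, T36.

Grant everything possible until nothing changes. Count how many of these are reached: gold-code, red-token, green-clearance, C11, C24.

3

Holding black-permit, T36, and T10 grants red-token (Rule 6).
Holding red-token grants gold-code (Rule 3).
Holding gold-code grants green-clearance (Rule 4).
gold-code: reached.
red-token: reached.
green-clearance: reached.
No rule produces C11, and it is not given.
C24 would need K30 and T25 (Rule 9), but T25 is never granted.
Reached: gold-code, red-token, and green-clearance — 3 of the 5.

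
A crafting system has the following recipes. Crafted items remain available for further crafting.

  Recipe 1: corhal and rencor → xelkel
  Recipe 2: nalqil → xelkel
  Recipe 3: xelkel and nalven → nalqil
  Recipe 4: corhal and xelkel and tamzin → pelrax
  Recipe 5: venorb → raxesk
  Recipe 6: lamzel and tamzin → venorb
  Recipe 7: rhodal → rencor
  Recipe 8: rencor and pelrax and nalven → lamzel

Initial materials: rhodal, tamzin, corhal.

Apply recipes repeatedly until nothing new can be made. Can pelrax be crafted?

Yes

Using Recipe 7, rhodal makes rencor.
corhal and rencor → xelkel (Recipe 1).
Using Recipe 4, corhal, xelkel, and tamzin make pelrax.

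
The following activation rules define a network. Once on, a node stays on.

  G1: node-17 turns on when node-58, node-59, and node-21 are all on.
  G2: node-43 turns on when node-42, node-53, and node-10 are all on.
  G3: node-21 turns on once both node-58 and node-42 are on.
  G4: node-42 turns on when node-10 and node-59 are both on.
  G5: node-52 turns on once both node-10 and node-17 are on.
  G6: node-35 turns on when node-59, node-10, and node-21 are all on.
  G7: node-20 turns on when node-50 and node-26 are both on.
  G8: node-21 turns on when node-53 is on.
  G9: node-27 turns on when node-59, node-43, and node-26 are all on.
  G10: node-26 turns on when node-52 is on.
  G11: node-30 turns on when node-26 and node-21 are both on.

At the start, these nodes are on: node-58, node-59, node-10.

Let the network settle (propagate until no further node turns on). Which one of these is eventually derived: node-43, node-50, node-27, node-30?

node-10 and node-59 are on, so node-42 turns on (G4).
G3: node-58 and node-42 on → node-21 on.
G1: node-58, node-59, and node-21 on → node-17 on.
G5: node-10 and node-17 on → node-52 on.
node-52 is on, so node-26 turns on (G10).
G11: node-26 and node-21 on → node-30 on.
No rule produces node-50, and it is not given. node-43 would need node-42, node-53, and node-10 (G2), but node-53 never turns on. node-27 would need node-59, node-43, and node-26 (G9), but node-43 never turns on.

node-30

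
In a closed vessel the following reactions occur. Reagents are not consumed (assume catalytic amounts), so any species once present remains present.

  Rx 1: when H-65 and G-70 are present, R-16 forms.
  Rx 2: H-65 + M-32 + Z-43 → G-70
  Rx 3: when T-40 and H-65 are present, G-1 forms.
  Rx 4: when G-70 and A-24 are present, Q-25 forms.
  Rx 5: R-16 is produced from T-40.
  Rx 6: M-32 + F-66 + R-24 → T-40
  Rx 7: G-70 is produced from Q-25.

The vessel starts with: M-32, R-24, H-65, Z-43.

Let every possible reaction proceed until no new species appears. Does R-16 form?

H-65, M-32, and Z-43 present → G-70 forms (Rx 2).
H-65 and G-70 present → R-16 forms (Rx 1).

Yes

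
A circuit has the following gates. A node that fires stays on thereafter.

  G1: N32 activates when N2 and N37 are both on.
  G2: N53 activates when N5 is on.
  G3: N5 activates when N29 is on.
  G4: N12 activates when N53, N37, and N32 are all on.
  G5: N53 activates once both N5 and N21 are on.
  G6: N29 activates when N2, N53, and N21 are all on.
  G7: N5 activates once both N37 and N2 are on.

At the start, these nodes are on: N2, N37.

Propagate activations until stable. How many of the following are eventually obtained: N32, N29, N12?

2

N37 and N2 are on, so N5 activates (G7).
G1: N2 and N37 on → N32 on.
N5 is on, so N53 activates (G2).
G4: N53, N37, and N32 on → N12 on.
N32: reached.
N29 would need N2, N53, and N21 (G6), but N21 never turns on.
N12: reached.
Reached: N32 and N12 — 2 of the 3.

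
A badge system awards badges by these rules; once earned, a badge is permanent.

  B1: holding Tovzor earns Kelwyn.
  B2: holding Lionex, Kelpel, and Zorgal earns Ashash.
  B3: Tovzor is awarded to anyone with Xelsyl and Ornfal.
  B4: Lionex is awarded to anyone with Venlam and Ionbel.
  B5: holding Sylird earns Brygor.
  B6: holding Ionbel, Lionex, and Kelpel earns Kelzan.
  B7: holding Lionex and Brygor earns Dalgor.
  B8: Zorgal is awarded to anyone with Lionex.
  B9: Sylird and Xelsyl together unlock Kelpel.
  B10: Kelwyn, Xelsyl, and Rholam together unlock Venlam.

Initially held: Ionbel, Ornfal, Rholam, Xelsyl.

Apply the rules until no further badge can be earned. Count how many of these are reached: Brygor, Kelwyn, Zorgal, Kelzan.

With Xelsyl and Ornfal, Tovzor is earned (B3).
With Tovzor, Kelwyn is earned (B1).
With Kelwyn, Xelsyl, and Rholam, Venlam is earned (B10).
With Venlam and Ionbel, Lionex is earned (B4).
With Lionex, Zorgal is earned (B8).
Brygor would need Sylird (B5), but Sylird is never earned.
Kelwyn: reached.
Zorgal: reached.
Kelzan would need Ionbel, Lionex, and Kelpel (B6), but Kelpel is never earned.
Reached: Kelwyn and Zorgal — 2 of the 4.

2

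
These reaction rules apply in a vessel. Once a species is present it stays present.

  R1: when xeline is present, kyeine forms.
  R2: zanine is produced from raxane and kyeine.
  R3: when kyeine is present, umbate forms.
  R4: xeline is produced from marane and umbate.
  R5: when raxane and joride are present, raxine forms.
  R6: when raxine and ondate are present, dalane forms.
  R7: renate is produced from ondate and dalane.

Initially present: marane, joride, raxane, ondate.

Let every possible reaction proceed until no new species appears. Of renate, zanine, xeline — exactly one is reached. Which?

renate

raxane and joride present → raxine forms (R5).
raxine and ondate present → dalane forms (R6).
ondate and dalane present → renate forms (R7).
zanine would need raxane and kyeine (R2), but kyeine never forms. xeline would need marane and umbate (R4), but umbate never forms.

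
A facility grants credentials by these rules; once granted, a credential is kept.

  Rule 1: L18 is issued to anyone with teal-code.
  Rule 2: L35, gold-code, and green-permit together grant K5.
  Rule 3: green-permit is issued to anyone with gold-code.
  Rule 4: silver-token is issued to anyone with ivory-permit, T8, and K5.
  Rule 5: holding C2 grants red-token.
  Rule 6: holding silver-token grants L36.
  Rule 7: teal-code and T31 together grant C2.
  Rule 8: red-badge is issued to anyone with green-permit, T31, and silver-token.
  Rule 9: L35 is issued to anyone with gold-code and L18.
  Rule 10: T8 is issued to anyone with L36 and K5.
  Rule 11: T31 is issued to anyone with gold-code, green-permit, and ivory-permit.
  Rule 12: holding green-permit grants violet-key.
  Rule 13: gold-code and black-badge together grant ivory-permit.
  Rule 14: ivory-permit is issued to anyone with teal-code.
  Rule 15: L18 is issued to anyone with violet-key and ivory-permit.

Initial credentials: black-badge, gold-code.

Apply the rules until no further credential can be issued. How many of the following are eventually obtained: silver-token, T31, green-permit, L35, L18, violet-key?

5

Holding gold-code and black-badge grants ivory-permit (Rule 13).
Holding gold-code grants green-permit (Rule 3).
Holding green-permit grants violet-key (Rule 12).
Holding gold-code, green-permit, and ivory-permit grants T31 (Rule 11).
Holding violet-key and ivory-permit grants L18 (Rule 15).
Holding gold-code and L18 grants L35 (Rule 9).
silver-token would need ivory-permit, T8, and K5 (Rule 4), but T8 is never granted.
T31: reached.
green-permit: reached.
L35: reached.
L18: reached.
violet-key: reached.
Reached: T31, green-permit, L35, L18, and violet-key — 5 of the 6.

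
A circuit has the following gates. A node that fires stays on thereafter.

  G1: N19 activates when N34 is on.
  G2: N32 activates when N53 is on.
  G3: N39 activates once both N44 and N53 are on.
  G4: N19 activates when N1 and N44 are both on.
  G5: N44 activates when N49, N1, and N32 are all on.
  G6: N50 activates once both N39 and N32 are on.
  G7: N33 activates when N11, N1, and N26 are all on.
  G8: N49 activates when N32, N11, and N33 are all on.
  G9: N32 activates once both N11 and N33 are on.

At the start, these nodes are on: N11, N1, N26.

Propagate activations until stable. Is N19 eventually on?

Yes

G7: N11, N1, and N26 on → N33 on.
N11 and N33 are on, so N32 activates (G9).
N32, N11, and N33 are on, so N49 activates (G8).
N49, N1, and N32 are on, so N44 activates (G5).
N1 and N44 are on, so N19 activates (G4).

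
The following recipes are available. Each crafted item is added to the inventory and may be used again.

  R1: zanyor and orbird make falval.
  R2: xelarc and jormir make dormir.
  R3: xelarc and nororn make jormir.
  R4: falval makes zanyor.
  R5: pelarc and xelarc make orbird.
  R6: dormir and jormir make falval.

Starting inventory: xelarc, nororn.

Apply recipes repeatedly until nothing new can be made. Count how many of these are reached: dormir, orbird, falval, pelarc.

Using R3, xelarc and nororn make jormir.
Using R2, xelarc and jormir make dormir.
dormir and jormir → falval (R6).
dormir: reached.
orbird would need pelarc and xelarc (R5), but pelarc is never obtained.
falval: reached.
No rule produces pelarc, and it is not given.
Reached: dormir and falval — 2 of the 4.

2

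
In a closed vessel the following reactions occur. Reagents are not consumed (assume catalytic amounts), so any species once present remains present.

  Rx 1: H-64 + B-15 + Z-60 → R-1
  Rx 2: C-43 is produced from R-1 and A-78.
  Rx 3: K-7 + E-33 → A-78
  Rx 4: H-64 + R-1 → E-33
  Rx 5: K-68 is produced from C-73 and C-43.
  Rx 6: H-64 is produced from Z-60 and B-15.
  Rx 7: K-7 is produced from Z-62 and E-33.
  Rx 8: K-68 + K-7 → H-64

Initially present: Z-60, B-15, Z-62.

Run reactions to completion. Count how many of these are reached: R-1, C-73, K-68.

1

Z-60 and B-15 present → H-64 forms (Rx 6).
H-64, B-15, and Z-60 present → R-1 forms (Rx 1).
R-1: reached.
No rule produces C-73, and it is not given.
K-68 would need C-73 and C-43 (Rx 5), but C-73 never forms.
Reached: R-1 — 1 of the 3.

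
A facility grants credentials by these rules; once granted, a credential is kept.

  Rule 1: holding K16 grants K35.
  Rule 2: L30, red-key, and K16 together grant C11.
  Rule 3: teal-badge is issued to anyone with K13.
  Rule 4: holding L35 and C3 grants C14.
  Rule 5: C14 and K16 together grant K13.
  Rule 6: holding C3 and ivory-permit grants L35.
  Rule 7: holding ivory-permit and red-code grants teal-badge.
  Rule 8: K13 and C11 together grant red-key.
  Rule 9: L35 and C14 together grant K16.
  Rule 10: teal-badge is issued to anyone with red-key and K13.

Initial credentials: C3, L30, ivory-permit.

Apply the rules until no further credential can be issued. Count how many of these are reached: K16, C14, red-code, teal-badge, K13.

4

Holding C3 and ivory-permit grants L35 (Rule 6).
Holding L35 and C3 grants C14 (Rule 4).
Holding L35 and C14 grants K16 (Rule 9).
Holding C14 and K16 grants K13 (Rule 5).
Holding K13 grants teal-badge (Rule 3).
K16: reached.
C14: reached.
No rule produces red-code, and it is not given.
teal-badge: reached.
K13: reached.
Reached: K16, C14, teal-badge, and K13 — 4 of the 5.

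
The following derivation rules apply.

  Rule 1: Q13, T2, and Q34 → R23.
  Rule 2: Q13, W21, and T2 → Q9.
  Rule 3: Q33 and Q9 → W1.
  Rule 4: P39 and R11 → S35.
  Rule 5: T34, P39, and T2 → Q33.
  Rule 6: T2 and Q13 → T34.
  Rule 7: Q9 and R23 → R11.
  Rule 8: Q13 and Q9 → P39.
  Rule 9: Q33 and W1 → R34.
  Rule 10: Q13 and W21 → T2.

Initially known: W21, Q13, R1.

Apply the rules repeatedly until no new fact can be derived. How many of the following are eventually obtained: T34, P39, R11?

2

Q13 and W21 hold, so T2 follows (Rule 10).
From Q13, W21, and T2, Rule 2 gives Q9.
T2 and Q13 hold, so T34 follows (Rule 6).
Q13 and Q9 hold, so P39 follows (Rule 8).
T34: reached.
P39: reached.
R11 would need Q9 and R23 (Rule 7), but R23 is never established.
Reached: T34 and P39 — 2 of the 3.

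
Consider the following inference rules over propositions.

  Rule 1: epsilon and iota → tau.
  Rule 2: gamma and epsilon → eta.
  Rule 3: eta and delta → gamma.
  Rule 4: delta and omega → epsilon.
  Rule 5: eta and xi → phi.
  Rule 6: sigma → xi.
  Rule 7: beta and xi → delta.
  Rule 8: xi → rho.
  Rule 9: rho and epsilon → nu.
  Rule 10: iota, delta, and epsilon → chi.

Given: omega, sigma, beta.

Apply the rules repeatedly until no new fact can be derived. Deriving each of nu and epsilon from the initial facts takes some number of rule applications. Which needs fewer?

epsilon: sigma holds, so xi follows (Rule 6). From beta and xi, Rule 7 gives delta. delta and omega hold, so epsilon follows (Rule 4). [3 rule applications]
nu: From sigma, Rule 6 gives xi. From beta and xi, Rule 7 gives delta. From xi, Rule 8 gives rho. From delta and omega, Rule 4 gives epsilon. From rho and epsilon, Rule 9 gives nu. [5 rule applications]
epsilon needs fewer.

epsilon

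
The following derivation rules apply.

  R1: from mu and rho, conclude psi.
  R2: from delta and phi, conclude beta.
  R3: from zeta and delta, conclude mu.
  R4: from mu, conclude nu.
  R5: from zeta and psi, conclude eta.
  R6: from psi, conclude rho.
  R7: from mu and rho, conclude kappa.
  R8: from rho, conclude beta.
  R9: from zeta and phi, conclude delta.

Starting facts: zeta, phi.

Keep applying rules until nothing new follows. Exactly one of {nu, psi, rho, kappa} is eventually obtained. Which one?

nu

zeta and phi hold, so delta follows (R9).
zeta and delta hold, so mu follows (R3).
mu holds, so nu follows (R4).
kappa would need mu and rho (R7), but rho is never established. psi would need mu and rho (R1), but rho is never established. rho would need psi (R6), but psi is never established.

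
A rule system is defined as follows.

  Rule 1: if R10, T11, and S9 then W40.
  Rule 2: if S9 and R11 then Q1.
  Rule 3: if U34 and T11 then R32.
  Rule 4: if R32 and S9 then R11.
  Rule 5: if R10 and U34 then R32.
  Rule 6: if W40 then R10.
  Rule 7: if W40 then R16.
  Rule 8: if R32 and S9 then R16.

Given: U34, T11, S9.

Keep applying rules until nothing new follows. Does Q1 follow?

Yes

U34 and T11 hold, so R32 follows (Rule 3).
R32 and S9 hold, so R11 follows (Rule 4).
S9 and R11 hold, so Q1 follows (Rule 2).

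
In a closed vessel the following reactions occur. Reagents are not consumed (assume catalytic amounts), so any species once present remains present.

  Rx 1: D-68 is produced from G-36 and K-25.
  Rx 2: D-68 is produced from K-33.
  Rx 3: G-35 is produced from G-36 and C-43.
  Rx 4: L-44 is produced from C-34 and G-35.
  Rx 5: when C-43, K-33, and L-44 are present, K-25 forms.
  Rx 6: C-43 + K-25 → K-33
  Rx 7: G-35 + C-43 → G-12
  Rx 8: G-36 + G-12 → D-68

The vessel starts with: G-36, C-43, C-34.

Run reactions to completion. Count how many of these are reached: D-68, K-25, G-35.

G-36 and C-43 present → G-35 forms (Rx 3).
G-35 and C-43 present → G-12 forms (Rx 7).
G-36 and G-12 present → D-68 forms (Rx 8).
D-68: reached.
K-25 would need C-43, K-33, and L-44 (Rx 5), but K-33 never forms.
G-35: reached.
Reached: D-68 and G-35 — 2 of the 3.

2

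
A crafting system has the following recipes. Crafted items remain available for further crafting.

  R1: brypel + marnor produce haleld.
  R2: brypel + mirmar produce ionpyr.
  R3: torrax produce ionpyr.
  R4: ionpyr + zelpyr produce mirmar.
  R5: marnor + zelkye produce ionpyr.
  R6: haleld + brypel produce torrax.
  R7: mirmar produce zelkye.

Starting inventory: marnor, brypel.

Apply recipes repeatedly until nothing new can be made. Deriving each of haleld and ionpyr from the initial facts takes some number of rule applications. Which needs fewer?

haleld

haleld: Using R1, brypel and marnor make haleld. [1 rule application]
ionpyr: brypel + marnor → haleld (R1). haleld + brypel → torrax (R6). torrax → ionpyr (R3). [3 rule applications]
haleld needs fewer.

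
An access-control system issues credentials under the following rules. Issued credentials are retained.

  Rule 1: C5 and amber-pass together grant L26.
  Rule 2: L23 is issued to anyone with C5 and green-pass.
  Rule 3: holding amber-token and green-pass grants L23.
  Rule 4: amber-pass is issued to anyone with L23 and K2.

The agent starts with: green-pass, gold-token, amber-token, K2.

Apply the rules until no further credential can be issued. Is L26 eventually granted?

L26 would need C5 and amber-pass (Rule 1), but C5 is never granted.

No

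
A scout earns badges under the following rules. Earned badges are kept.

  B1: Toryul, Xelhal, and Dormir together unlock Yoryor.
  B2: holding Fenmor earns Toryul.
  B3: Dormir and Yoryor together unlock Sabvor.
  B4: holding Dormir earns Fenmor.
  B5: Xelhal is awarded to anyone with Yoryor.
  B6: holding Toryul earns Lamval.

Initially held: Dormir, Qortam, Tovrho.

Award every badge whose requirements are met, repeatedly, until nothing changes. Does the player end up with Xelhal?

No

Xelhal would need Yoryor (B5), but Yoryor is never earned.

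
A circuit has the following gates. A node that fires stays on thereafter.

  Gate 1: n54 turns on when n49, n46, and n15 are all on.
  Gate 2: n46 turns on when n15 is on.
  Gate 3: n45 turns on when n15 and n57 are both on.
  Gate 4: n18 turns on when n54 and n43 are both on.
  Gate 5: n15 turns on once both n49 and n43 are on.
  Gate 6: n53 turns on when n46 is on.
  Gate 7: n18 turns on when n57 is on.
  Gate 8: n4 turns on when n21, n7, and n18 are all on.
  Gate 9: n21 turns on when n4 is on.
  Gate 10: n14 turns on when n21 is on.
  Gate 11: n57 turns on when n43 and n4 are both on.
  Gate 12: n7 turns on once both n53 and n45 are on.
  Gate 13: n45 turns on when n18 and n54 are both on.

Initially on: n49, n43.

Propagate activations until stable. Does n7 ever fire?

n49 and n43 are on, so n15 turns on (Gate 5).
n15 is on, so n46 turns on (Gate 2).
Gate 1: n49, n46, and n15 on → n54 on.
n46 is on, so n53 turns on (Gate 6).
n54 and n43 are on, so n18 turns on (Gate 4).
Gate 13: n18 and n54 on → n45 on.
n53 and n45 are on, so n7 turns on (Gate 12).

Yes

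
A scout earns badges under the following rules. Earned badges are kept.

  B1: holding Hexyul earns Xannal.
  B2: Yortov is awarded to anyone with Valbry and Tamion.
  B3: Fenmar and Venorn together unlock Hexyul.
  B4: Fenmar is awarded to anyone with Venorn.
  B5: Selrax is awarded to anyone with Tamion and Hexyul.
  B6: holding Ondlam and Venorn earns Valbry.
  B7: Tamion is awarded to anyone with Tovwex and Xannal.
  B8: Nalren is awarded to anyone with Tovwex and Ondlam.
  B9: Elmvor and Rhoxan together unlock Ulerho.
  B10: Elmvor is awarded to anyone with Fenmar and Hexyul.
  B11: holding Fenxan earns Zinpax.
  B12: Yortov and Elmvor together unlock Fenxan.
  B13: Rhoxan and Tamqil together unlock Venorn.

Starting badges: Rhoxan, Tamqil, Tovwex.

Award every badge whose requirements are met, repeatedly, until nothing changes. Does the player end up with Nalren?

No

Nalren would need Tovwex and Ondlam (B8), but Ondlam is never earned.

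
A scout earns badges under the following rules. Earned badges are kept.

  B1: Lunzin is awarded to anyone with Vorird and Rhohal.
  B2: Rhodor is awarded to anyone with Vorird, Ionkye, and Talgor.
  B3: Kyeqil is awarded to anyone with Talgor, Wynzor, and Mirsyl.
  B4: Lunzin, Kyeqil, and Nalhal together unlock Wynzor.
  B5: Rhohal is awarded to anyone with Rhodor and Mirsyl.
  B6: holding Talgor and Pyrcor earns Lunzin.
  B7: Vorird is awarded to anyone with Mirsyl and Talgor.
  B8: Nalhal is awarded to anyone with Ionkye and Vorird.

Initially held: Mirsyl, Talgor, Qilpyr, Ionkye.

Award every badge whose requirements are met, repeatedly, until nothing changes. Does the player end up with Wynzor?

Wynzor would need Lunzin, Kyeqil, and Nalhal (B4), but Kyeqil is never earned.

No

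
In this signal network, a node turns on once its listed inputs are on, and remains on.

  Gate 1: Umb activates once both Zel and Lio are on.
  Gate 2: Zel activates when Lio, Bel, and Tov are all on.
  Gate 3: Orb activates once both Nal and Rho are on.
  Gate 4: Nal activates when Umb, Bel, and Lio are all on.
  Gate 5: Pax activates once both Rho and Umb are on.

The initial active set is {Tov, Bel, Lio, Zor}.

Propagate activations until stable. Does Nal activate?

Lio, Bel, and Tov are on, so Zel activates (Gate 2).
Zel and Lio are on, so Umb activates (Gate 1).
Gate 4: Umb, Bel, and Lio on → Nal on.

Yes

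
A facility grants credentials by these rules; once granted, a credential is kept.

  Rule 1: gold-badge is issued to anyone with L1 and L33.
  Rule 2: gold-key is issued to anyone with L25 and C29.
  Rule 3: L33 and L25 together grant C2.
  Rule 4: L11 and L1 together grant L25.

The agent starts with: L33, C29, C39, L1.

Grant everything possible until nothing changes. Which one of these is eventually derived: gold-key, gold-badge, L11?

gold-badge

Holding L1 and L33 grants gold-badge (Rule 1).
gold-key would need L25 and C29 (Rule 2), but L25 is never granted. No rule produces L11, and it is not given.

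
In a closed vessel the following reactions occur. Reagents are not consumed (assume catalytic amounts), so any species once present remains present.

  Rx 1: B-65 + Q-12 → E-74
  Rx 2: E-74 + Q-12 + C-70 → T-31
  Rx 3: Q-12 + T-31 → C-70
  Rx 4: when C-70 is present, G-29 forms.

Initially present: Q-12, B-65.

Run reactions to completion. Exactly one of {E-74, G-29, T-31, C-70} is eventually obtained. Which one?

E-74

B-65 and Q-12 present → E-74 forms (Rx 1).
G-29 would need C-70 (Rx 4), but C-70 never forms. C-70 would need Q-12 and T-31 (Rx 3), but T-31 never forms. T-31 would need E-74, Q-12, and C-70 (Rx 2), but C-70 never forms.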